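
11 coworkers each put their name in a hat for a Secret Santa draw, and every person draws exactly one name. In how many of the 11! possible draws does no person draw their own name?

14684570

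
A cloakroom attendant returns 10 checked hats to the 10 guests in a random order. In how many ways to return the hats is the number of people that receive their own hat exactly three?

Choose which 3 of the 10 are fixed: C(10,3) = 120.
The remaining 7 must be deranged: !7 = 1854.
Total: 120 × 1854 = 222480.

222480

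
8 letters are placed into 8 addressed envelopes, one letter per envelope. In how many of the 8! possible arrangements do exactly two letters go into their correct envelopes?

7420

Pick the 2 fixed positions: C(8,2) = 28 ways.
The other 6 form a derangement: !6 = 265.
Total: 28 × 265 = 7420.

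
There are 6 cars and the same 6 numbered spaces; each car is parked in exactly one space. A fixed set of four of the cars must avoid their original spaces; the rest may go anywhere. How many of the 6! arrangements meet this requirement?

Inclusion-exclusion on the 4 forbidden self-matches:
Σ_{j=0}^{4} (-1)^j C(4,j)(6-j)!
= C(4,0)·6! - C(4,1)·5! + C(4,2)·4! - C(4,3)·3! + C(4,4)·2!
= 720 - 480 + 144 - 24 + 2
= 362

362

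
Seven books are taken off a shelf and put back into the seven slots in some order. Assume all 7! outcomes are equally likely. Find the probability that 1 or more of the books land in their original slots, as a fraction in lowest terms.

177/280

Favorable outcomes: Σ_{i≥1} C(7,i)·!(7-i) = 7·265 + 21·44 + 35·9 + 35·2 + 21·1 + 7·0 + 1·1 = 3186.
Total outcomes: 7! = 5040.
Probability = 3186/5040 = 177/280.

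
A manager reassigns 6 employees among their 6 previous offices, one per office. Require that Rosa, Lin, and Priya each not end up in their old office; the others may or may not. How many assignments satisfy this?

Let A_j be the event that the j-th constrained one is fixed. By inclusion-exclusion over the 3 events:
Σ_{j=0}^{3} (-1)^j C(3,j)(6-j)!
= C(3,0)·6! - C(3,1)·5! + C(3,2)·4! - C(3,3)·3!
= 720 - 360 + 72 - 6
= 426

426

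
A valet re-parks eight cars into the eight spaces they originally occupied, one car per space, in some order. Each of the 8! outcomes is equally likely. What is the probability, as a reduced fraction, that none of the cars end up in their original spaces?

Favorable outcomes: !8 = 14833.
Total outcomes: 8! = 40320.
Probability = 14833/40320 = 2119/5760.

2119/5760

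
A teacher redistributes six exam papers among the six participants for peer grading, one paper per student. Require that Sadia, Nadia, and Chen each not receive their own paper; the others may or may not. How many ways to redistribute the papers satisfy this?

426

Let A_j be the event that the j-th constrained one is fixed. By inclusion-exclusion over the 3 events:
Σ_{j=0}^{3} (-1)^j C(3,j)(6-j)!
= C(3,0)·6! - C(3,1)·5! + C(3,2)·4! - C(3,3)·3!
= 720 - 360 + 72 - 6
= 426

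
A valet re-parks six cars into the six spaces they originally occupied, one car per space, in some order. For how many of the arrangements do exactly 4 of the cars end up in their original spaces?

Pick the 4 fixed positions: C(6,4) = 15 ways.
The remaining 2 must be deranged: !2 = 1.
Total: 15 × 1 = 15.

15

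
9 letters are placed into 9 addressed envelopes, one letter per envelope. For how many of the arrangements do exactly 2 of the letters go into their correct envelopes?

66744

Pick the 2 fixed positions: C(9,2) = 36 ways.
The remaining 7 must be deranged: !7 = 1854.
Total: 36 × 1854 = 66744.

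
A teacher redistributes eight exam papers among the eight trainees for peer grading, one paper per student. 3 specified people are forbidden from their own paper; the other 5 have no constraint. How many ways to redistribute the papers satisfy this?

27240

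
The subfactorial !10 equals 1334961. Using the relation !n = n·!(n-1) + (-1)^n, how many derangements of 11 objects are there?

14684570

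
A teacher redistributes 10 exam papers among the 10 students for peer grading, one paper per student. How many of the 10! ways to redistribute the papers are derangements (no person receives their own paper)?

By inclusion-exclusion, !10 = Σ (-1)^k · 10!/k! for k=0..10
= 10! - 10!/1! + 10!/2! - 10!/3! + 10!/4! - 10!/5! + 10!/6! - 10!/7! + 10!/8! - 10!/9! + 10!/10!
= 3628800 - 3628800 + 1814400 - 604800 + 151200 - 30240 + 5040 - 720 + 90 - 10 + 1
= 1334961

1334961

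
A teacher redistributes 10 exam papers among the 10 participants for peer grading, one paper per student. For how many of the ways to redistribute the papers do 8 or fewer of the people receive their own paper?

Sum C(10,i)·!(10-i) for i = 0..8:
  i=0: C(10,0)·!10 = 1·1334961 = 1334961
  i=1: C(10,1)·!9 = 10·133496 = 1334960
  i=2: C(10,2)·!8 = 45·14833 = 667485
  i=3: C(10,3)·!7 = 120·1854 = 222480
  i=4: C(10,4)·!6 = 210·265 = 55650
  i=5: C(10,5)·!5 = 252·44 = 11088
  i=6: C(10,6)·!4 = 210·9 = 1890
  i=7: C(10,7)·!3 = 120·2 = 240
  i=8: C(10,8)·!2 = 45·1 = 45
Total = 3628799.

3628799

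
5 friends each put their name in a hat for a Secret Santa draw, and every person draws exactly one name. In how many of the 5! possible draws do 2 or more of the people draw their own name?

31

Sum C(5,i)·!(5-i) for i = 2..5:
  i=2: C(5,2)·!3 = 10·2 = 20
  i=3: C(5,3)·!2 = 10·1 = 10
  i=4: C(5,4)·!1 = 5·0 = 0
  i=5: C(5,5)·!0 = 1·1 = 1
Total = 31.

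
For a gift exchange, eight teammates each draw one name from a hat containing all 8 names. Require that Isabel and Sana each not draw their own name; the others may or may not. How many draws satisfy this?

Inclusion-exclusion on the 2 forbidden self-matches:
Σ_{j=0}^{2} (-1)^j C(2,j)(8-j)!
= C(2,0)·8! - C(2,1)·7! + C(2,2)·6!
= 40320 - 10080 + 720
= 30960

30960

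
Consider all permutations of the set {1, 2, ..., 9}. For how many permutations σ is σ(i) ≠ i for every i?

!9 is the nearest integer to 9!/e.
9! = 362880, and 362880/e ≈ 133496.09, so !9 = 133496.

133496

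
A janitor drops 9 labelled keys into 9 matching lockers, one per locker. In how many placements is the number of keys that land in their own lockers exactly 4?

5544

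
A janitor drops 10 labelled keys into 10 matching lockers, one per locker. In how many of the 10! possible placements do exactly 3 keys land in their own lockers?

222480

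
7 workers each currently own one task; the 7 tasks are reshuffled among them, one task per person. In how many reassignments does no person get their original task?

1854

Use !n = n·!(n-1) + (-1)^n.
!7 = 7·265 - 1 = 1854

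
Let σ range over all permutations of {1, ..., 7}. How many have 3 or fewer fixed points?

# with exactly i fixed is C(7,i)·!(7-i); sum over i=0..3:
  i=0: C(7,0)·!7 = 1·1854 = 1854
  i=1: C(7,1)·!6 = 7·265 = 1855
  i=2: C(7,2)·!5 = 21·44 = 924
  i=3: C(7,3)·!4 = 35·9 = 315
Total = 4948.

4948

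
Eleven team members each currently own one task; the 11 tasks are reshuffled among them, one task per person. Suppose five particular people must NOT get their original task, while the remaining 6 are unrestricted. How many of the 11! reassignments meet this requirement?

25022880

Let A_j be the event that the j-th constrained one is fixed. By inclusion-exclusion over the 5 events:
Σ_{j=0}^{5} (-1)^j C(5,j)(11-j)!
= C(5,0)·11! - C(5,1)·10! + C(5,2)·9! - C(5,3)·8! + C(5,4)·7! - C(5,5)·6!
= 39916800 - 18144000 + 3628800 - 403200 + 25200 - 720
= 25022880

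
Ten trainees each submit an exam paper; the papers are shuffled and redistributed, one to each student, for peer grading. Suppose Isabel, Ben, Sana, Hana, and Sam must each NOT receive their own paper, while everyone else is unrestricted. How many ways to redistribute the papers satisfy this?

2170680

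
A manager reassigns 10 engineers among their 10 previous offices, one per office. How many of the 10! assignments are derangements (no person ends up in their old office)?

!10 is the nearest integer to 10!/e.
10! = 3628800, and 3628800/e ≈ 1334960.92, so !10 = 1334961.

1334961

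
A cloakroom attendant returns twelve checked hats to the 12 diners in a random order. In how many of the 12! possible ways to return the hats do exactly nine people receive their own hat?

Choose which 9 of the 12 are fixed: C(12,9) = 220.
The other 3 form a derangement: !3 = 2.
Total: 220 × 2 = 440.

440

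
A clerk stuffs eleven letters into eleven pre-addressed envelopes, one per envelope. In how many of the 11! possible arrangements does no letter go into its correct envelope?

The subfactorial !11 = [11!/e] (nearest integer).
11! = 39916800, and 39916800/e ≈ 14684570.08, so !11 = 14684570.

14684570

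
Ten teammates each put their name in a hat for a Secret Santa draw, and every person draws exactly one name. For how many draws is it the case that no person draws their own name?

1334961

!10 is the nearest integer to 10!/e.
10! = 3628800, and 3628800/e ≈ 1334960.92, so !10 = 1334961.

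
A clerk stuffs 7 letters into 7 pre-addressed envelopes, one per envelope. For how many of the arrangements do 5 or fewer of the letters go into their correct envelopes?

# with exactly i fixed is C(7,i)·!(7-i); sum over i=0..5:
  i=0: C(7,0)·!7 = 1·1854 = 1854
  i=1: C(7,1)·!6 = 7·265 = 1855
  i=2: C(7,2)·!5 = 21·44 = 924
  i=3: C(7,3)·!4 = 35·9 = 315
  i=4: C(7,4)·!3 = 35·2 = 70
  i=5: C(7,5)·!2 = 21·1 = 21
Total = 5039.

5039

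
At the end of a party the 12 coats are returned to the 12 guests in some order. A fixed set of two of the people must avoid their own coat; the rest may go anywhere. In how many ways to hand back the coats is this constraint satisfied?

402796800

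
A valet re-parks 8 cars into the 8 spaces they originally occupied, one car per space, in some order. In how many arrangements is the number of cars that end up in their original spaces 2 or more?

Sum C(8,i)·!(8-i) for i = 2..8:
  i=2: C(8,2)·!6 = 28·265 = 7420
  i=3: C(8,3)·!5 = 56·44 = 2464
  i=4: C(8,4)·!4 = 70·9 = 630
  i=5: C(8,5)·!3 = 56·2 = 112
  i=6: C(8,6)·!2 = 28·1 = 28
  i=7: C(8,7)·!1 = 8·0 = 0
  i=8: C(8,8)·!0 = 1·1 = 1
Total = 10655.

10655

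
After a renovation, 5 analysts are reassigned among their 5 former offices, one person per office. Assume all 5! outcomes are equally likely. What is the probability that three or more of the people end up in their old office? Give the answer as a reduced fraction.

Favorable outcomes: Σ_{i≥3} C(5,i)·!(5-i) = 10·1 + 5·0 + 1·1 = 11.
Total outcomes: 5! = 120.
Probability = 11/120 = 11/120.

11/120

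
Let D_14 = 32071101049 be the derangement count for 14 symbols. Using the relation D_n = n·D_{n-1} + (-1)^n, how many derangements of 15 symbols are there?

481066515734

D_15 = 15·32071101049 - 1 = 481066515734.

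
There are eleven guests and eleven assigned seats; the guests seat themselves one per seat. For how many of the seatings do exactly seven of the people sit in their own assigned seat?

2970

Choose which 7 of the 11 are fixed: C(11,7) = 330.
The other 4 form a derangement: !4 = 9.
Total: 330 × 9 = 2970.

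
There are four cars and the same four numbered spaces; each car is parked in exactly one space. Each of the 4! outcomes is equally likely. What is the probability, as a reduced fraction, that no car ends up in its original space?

3/8

Favorable outcomes: !4 = 9.
Total outcomes: 4! = 24.
Probability = 9/24 = 3/8.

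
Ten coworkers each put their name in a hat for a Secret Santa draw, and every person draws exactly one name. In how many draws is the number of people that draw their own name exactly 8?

Choose which 8 of the 10 are fixed: C(10,8) = 45.
The remaining 2 must be deranged: !2 = 1.
Total: 45 × 1 = 45.

45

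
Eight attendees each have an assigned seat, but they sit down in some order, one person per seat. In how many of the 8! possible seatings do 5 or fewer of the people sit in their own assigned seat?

40291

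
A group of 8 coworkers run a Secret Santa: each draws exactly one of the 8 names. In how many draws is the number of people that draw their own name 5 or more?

Sum C(8,i)·!(8-i) for i = 5..8:
  i=5: C(8,5)·!3 = 56·2 = 112
  i=6: C(8,6)·!2 = 28·1 = 28
  i=7: C(8,7)·!1 = 8·0 = 0
  i=8: C(8,8)·!0 = 1·1 = 1
Total = 141.

141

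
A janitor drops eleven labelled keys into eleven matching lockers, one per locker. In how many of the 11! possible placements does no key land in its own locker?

By inclusion-exclusion, !11 = Σ (-1)^k · 11!/k! for k=0..11
= 11! - 11!/1! + 11!/2! - 11!/3! + 11!/4! - 11!/5! + 11!/6! - 11!/7! + 11!/8! - 11!/9! + 11!/10! - 11!/11!
= 39916800 - 39916800 + 19958400 - 6652800 + 1663200 - 332640 + 55440 - 7920 + 990 - 110 + 11 - 1
= 14684570

14684570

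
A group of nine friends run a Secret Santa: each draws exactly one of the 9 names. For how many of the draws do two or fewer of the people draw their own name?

333737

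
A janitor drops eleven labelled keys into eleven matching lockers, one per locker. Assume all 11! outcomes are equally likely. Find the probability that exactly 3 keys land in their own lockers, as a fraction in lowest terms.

2119/34560

Favorable outcomes: C(11,3)·!8 = 165·14833 = 2447445.
Total outcomes: 11! = 39916800.
Probability = 2447445/39916800 = 2119/34560.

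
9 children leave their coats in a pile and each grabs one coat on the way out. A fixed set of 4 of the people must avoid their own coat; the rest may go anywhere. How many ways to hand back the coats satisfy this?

Inclusion-exclusion on the 4 forbidden self-matches:
Σ_{j=0}^{4} (-1)^j C(4,j)(9-j)!
= C(4,0)·9! - C(4,1)·8! + C(4,2)·7! - C(4,3)·6! + C(4,4)·5!
= 362880 - 161280 + 30240 - 2880 + 120
= 229080

229080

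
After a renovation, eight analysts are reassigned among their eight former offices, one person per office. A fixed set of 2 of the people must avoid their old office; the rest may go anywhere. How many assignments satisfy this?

Inclusion-exclusion on the 2 forbidden self-matches:
Σ_{j=0}^{2} (-1)^j C(2,j)(8-j)!
= C(2,0)·8! - C(2,1)·7! + C(2,2)·6!
= 40320 - 10080 + 720
= 30960

30960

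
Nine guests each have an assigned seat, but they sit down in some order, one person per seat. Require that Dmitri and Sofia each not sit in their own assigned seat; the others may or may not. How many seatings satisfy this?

Let A_j be the event that the j-th constrained one is fixed. By inclusion-exclusion over the 2 events:
Σ_{j=0}^{2} (-1)^j C(2,j)(9-j)!
= C(2,0)·9! - C(2,1)·8! + C(2,2)·7!
= 362880 - 80640 + 5040
= 287280

287280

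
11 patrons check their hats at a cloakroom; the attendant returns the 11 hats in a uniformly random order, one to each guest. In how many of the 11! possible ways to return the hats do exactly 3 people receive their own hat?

Pick the 3 fixed positions: C(11,3) = 165 ways.
The other 8 form a derangement: !8 = 14833.
Total: 165 × 14833 = 2447445.

2447445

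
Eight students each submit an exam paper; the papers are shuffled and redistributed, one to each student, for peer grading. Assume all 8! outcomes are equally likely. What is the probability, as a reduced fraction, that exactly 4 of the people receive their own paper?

1/64

Favorable outcomes: C(8,4)·!4 = 70·9 = 630.
Total outcomes: 8! = 40320.
Probability = 630/40320 = 1/64.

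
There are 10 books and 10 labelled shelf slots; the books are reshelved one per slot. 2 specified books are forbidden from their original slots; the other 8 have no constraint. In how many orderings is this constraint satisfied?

Let A_j be the event that the j-th constrained one is fixed. By inclusion-exclusion over the 2 events:
Σ_{j=0}^{2} (-1)^j C(2,j)(10-j)!
= C(2,0)·10! - C(2,1)·9! + C(2,2)·8!
= 3628800 - 725760 + 40320
= 2943360

2943360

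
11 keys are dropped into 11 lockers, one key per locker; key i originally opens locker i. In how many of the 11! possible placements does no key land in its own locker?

14684570

!11 is the nearest integer to 11!/e.
11! = 39916800, and 39916800/e ≈ 14684570.08, so !11 = 14684570.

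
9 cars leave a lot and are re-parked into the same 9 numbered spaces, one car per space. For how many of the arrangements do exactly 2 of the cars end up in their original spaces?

66744

Choose which 2 of the 9 are fixed: C(9,2) = 36.
The remaining 7 must be deranged: !7 = 1854.
Total: 36 × 1854 = 66744.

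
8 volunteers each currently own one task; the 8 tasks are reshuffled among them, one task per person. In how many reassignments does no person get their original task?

14833

!8 = 8! · Σ_{k=0}^{8} (-1)^k/k!
= 8! - 8!/1! + 8!/2! - 8!/3! + 8!/4! - 8!/5! + 8!/6! - 8!/7! + 8!/8!
= 40320 - 40320 + 20160 - 6720 + 1680 - 336 + 56 - 8 + 1
= 14833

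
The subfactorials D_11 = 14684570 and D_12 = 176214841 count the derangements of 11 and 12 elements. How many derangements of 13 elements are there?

D_13 = (13-1)·(D_12 + D_11) = 12·(176214841 + 14684570) = 12·190899411 = 2290792932.

2290792932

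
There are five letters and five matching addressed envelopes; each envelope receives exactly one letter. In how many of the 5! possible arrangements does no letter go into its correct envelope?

44

By inclusion-exclusion, !5 = Σ (-1)^k · 5!/k! for k=0..5
= 5! - 5!/1! + 5!/2! - 5!/3! + 5!/4! - 5!/5!
= 120 - 120 + 60 - 20 + 5 - 1
= 44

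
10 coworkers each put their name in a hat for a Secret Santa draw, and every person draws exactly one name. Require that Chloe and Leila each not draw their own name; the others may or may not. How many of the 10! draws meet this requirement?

2943360

Inclusion-exclusion on the 2 forbidden self-matches:
Σ_{j=0}^{2} (-1)^j C(2,j)(10-j)!
= C(2,0)·10! - C(2,1)·9! + C(2,2)·8!
= 3628800 - 725760 + 40320
= 2943360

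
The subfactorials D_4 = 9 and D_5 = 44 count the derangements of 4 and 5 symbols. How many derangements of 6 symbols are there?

D_6 = (6-1)·(D_5 + D_4) = 5·(44 + 9) = 5·53 = 265.

265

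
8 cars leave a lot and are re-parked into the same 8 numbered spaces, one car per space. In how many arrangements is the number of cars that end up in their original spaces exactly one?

14832

Choose which one of the 8 is fixed: C(8,1) = 8.
The other 7 form a derangement: !7 = 1854.
Total: 8 × 1854 = 14832.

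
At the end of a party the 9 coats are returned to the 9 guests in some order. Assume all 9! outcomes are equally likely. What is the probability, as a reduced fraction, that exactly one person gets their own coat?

2119/5760

Favorable outcomes: C(9,1)·!8 = 9·14833 = 133497.
Total outcomes: 9! = 362880.
Probability = 133497/362880 = 2119/5760.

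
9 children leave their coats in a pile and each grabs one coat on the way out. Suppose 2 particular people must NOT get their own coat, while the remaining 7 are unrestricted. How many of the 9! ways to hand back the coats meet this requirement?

Let A_j be the event that the j-th constrained one is fixed. By inclusion-exclusion over the 2 events:
Σ_{j=0}^{2} (-1)^j C(2,j)(9-j)!
= C(2,0)·9! - C(2,1)·8! + C(2,2)·7!
= 362880 - 80640 + 5040
= 287280

287280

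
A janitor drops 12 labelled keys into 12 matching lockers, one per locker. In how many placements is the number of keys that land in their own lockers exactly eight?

Choose which 8 of the 12 are fixed: C(12,8) = 495.
The other 4 form a derangement: !4 = 9.
Total: 495 × 9 = 4455.

4455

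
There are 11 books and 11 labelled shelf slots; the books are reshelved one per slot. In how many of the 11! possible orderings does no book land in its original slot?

!11 is the nearest integer to 11!/e.
11! = 39916800, and 39916800/e ≈ 14684570.08, so !11 = 14684570.

14684570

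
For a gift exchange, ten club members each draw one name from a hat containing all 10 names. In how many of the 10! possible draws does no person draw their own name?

1334961

The number of derangements of 10 is !10 = Σ_{k=0}^{10} (-1)^k·10!/k!
= 10! - 10!/1! + 10!/2! - 10!/3! + 10!/4! - 10!/5! + 10!/6! - 10!/7! + 10!/8! - 10!/9! + 10!/10!
= 3628800 - 3628800 + 1814400 - 604800 + 151200 - 30240 + 5040 - 720 + 90 - 10 + 1
= 1334961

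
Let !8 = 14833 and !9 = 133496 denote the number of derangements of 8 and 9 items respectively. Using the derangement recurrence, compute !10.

1334961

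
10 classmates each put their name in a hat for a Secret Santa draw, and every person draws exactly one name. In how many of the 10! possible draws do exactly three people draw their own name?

222480

Pick the 3 fixed positions: C(10,3) = 120 ways.
The remaining 7 must be deranged: !7 = 1854.
Total: 120 × 1854 = 222480.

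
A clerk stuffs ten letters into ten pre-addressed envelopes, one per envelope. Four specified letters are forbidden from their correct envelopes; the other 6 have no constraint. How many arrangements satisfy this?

2399760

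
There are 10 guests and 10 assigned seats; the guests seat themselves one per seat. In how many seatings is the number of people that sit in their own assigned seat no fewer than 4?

# with exactly i fixed is C(10,i)·!(10-i); sum over i=4..10:
  i=4: C(10,4)·!6 = 210·265 = 55650
  i=5: C(10,5)·!5 = 252·44 = 11088
  i=6: C(10,6)·!4 = 210·9 = 1890
  i=7: C(10,7)·!3 = 120·2 = 240
  i=8: C(10,8)·!2 = 45·1 = 45
  i=9: C(10,9)·!1 = 10·0 = 0
  i=10: C(10,10)·!0 = 1·1 = 1
Total = 68914.

68914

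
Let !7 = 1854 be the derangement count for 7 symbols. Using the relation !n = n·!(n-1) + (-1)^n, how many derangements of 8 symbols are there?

14833

!8 = 8·1854 + 1 = 14833.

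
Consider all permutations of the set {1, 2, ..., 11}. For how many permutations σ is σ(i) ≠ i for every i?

The subfactorial !11 = [11!/e] (nearest integer).
11! = 39916800, and 39916800/e ≈ 14684570.08, so !11 = 14684570.

14684570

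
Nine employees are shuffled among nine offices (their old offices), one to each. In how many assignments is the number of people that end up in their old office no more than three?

355997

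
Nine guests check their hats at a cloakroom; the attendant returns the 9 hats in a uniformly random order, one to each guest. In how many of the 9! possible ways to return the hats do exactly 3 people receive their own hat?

22260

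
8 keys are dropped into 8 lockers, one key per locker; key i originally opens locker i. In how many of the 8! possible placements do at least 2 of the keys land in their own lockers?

10655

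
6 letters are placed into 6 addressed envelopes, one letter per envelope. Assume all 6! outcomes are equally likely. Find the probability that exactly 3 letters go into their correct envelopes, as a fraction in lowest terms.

Favorable outcomes: C(6,3)·!3 = 20·2 = 40.
Total outcomes: 6! = 720.
Probability = 40/720 = 1/18.

1/18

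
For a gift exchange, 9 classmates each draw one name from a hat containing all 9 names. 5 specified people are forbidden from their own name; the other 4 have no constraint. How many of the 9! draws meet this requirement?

205056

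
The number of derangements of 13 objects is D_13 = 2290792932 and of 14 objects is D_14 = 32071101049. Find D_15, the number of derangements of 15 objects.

D_15 = (15-1)·(D_14 + D_13) = 14·(32071101049 + 2290792932) = 14·34361893981 = 481066515734.

481066515734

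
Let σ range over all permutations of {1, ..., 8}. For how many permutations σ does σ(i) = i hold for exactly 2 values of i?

Pick the 2 fixed positions: C(8,2) = 28 ways.
The remaining 6 must be deranged: !6 = 265.
Total: 28 × 265 = 7420.

7420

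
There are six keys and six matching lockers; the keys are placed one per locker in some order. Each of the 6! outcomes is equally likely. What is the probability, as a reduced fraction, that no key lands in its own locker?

53/144

Favorable outcomes: !6 = 265.
Total outcomes: 6! = 720.
Probability = 265/720 = 53/144.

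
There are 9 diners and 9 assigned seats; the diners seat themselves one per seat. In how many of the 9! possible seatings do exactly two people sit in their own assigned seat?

66744

Choose which 2 of the 9 are fixed: C(9,2) = 36.
The remaining 7 must be deranged: !7 = 1854.
Total: 36 × 1854 = 66744.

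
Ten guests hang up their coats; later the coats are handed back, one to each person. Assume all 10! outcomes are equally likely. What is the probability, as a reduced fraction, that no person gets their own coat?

Favorable outcomes: !10 = 1334961.
Total outcomes: 10! = 3628800.
Probability = 1334961/3628800 = 16481/44800.

16481/44800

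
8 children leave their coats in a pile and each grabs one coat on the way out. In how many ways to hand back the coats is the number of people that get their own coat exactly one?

Choose which one of the 8 is fixed: C(8,1) = 8.
The remaining 7 must be deranged: !7 = 1854.
Total: 8 × 1854 = 14832.

14832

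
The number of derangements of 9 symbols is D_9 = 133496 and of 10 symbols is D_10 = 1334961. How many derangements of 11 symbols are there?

14684570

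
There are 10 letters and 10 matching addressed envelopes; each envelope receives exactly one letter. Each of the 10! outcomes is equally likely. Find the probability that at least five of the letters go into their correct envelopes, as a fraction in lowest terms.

829/226800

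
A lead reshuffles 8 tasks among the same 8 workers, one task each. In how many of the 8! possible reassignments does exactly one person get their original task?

Pick the single fixed position: C(8,1) = 8 ways.
The remaining 7 must be deranged: !7 = 1854.
Total: 8 × 1854 = 14832.

14832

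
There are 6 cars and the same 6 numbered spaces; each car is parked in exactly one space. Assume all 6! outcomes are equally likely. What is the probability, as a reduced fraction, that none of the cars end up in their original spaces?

53/144

Favorable outcomes: !6 = 265.
Total outcomes: 6! = 720.
Probability = 265/720 = 53/144.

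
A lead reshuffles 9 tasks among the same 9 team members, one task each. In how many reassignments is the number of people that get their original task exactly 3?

22260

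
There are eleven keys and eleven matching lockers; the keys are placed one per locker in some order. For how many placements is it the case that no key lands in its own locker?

14684570

The subfactorial !11 = [11!/e] (nearest integer).
11! = 39916800, and 39916800/e ≈ 14684570.08, so !11 = 14684570.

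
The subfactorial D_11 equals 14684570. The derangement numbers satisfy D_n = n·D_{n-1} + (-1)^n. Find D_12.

176214841

D_12 = 12·14684570 + 1 = 176214841.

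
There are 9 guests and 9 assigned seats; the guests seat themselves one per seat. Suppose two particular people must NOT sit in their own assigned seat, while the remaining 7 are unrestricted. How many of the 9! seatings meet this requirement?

Let A_j be the event that the j-th constrained one is fixed. By inclusion-exclusion over the 2 events:
Σ_{j=0}^{2} (-1)^j C(2,j)(9-j)!
= C(2,0)·9! - C(2,1)·8! + C(2,2)·7!
= 362880 - 80640 + 5040
= 287280

287280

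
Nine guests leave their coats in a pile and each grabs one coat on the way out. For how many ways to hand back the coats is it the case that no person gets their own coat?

133496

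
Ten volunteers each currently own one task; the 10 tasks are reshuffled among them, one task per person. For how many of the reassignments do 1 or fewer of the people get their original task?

Sum C(10,i)·!(10-i) for i = 0..1:
  i=0: C(10,0)·!10 = 1·1334961 = 1334961
  i=1: C(10,1)·!9 = 10·133496 = 1334960
Total = 2669921.

2669921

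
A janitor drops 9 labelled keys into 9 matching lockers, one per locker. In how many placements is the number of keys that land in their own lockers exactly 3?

22260

Pick the 3 fixed positions: C(9,3) = 84 ways.
The other 6 form a derangement: !6 = 265.
Total: 84 × 265 = 22260.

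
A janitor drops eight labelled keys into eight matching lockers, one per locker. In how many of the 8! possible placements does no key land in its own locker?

The subfactorial !8 = [8!/e] (nearest integer).
8! = 40320, and 40320/e ≈ 14832.90, so !8 = 14833.

14833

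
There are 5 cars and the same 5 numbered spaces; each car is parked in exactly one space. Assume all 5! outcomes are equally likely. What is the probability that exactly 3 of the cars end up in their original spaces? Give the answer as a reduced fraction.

Favorable outcomes: C(5,3)·!2 = 10·1 = 10.
Total outcomes: 5! = 120.
Probability = 10/120 = 1/12.

1/12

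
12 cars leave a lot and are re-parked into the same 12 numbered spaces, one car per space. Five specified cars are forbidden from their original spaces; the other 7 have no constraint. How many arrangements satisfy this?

312273360

Let A_j be the event that the j-th constrained one is fixed. By inclusion-exclusion over the 5 events:
Σ_{j=0}^{5} (-1)^j C(5,j)(12-j)!
= C(5,0)·12! - C(5,1)·11! + C(5,2)·10! - C(5,3)·9! + C(5,4)·8! - C(5,5)·7!
= 479001600 - 199584000 + 36288000 - 3628800 + 201600 - 5040
= 312273360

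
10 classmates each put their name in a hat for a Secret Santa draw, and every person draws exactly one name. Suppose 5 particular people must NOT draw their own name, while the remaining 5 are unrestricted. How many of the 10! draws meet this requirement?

2170680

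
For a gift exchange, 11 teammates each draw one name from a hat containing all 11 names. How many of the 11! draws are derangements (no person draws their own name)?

Recurrence: !11 = 10·(!10 + !9).
!11 = 10·(1334961 + 133496) = 10·1468457 = 14684570

14684570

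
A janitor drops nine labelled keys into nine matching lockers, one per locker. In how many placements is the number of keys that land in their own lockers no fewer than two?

Sum C(9,i)·!(9-i) for i = 2..9:
  i=2: C(9,2)·!7 = 36·1854 = 66744
  i=3: C(9,3)·!6 = 84·265 = 22260
  i=4: C(9,4)·!5 = 126·44 = 5544
  i=5: C(9,5)·!4 = 126·9 = 1134
  i=6: C(9,6)·!3 = 84·2 = 168
  i=7: C(9,7)·!2 = 36·1 = 36
  i=8: C(9,8)·!1 = 9·0 = 0
  i=9: C(9,9)·!0 = 1·1 = 1
Total = 95887.

95887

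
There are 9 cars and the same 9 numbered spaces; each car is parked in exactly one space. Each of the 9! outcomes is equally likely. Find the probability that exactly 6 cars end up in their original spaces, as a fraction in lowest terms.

1/2160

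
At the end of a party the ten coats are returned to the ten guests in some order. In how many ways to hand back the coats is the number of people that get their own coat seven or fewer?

Sum C(10,i)·!(10-i) for i = 0..7:
  i=0: C(10,0)·!10 = 1·1334961 = 1334961
  i=1: C(10,1)·!9 = 10·133496 = 1334960
  i=2: C(10,2)·!8 = 45·14833 = 667485
  i=3: C(10,3)·!7 = 120·1854 = 222480
  i=4: C(10,4)·!6 = 210·265 = 55650
  i=5: C(10,5)·!5 = 252·44 = 11088
  i=6: C(10,6)·!4 = 210·9 = 1890
  i=7: C(10,7)·!3 = 120·2 = 240
Total = 3628754.

3628754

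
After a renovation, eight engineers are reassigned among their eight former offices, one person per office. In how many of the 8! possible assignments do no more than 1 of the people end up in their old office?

29665

Sum C(8,i)·!(8-i) for i = 0..1:
  i=0: C(8,0)·!8 = 1·14833 = 14833
  i=1: C(8,1)·!7 = 8·1854 = 14832
Total = 29665.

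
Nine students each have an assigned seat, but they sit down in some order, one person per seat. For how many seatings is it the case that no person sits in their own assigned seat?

133496

Use !n = (n-1)(!(n-1) + !(n-2)).
!9 = 8·(14833 + 1854) = 8·16687 = 133496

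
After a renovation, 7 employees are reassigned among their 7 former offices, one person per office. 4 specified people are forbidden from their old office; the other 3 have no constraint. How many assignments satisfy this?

Inclusion-exclusion on the 4 forbidden self-matches:
Σ_{j=0}^{4} (-1)^j C(4,j)(7-j)!
= C(4,0)·7! - C(4,1)·6! + C(4,2)·5! - C(4,3)·4! + C(4,4)·3!
= 5040 - 2880 + 720 - 96 + 6
= 2790

2790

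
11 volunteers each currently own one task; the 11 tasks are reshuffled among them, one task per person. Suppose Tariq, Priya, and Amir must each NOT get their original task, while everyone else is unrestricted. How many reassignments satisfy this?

Inclusion-exclusion on the 3 forbidden self-matches:
Σ_{j=0}^{3} (-1)^j C(3,j)(11-j)!
= C(3,0)·11! - C(3,1)·10! + C(3,2)·9! - C(3,3)·8!
= 39916800 - 10886400 + 1088640 - 40320
= 30078720

30078720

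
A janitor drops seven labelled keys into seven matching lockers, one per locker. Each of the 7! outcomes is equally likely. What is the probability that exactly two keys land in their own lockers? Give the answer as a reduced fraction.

Favorable outcomes: C(7,2)·!5 = 21·44 = 924.
Total outcomes: 7! = 5040.
Probability = 924/5040 = 11/60.

11/60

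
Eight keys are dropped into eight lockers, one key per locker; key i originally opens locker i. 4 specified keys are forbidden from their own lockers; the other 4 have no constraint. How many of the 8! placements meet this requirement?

Inclusion-exclusion on the 4 forbidden self-matches:
Σ_{j=0}^{4} (-1)^j C(4,j)(8-j)!
= C(4,0)·8! - C(4,1)·7! + C(4,2)·6! - C(4,3)·5! + C(4,4)·4!
= 40320 - 20160 + 4320 - 480 + 24
= 24024

24024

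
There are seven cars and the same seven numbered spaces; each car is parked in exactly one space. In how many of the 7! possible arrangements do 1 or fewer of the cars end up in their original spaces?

3709

Sum C(7,i)·!(7-i) for i = 0..1:
  i=0: C(7,0)·!7 = 1·1854 = 1854
  i=1: C(7,1)·!6 = 7·265 = 1855
Total = 3709.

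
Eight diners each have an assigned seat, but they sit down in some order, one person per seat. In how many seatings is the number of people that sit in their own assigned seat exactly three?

2464

Choose which 3 of the 8 are fixed: C(8,3) = 56.
The remaining 5 must be deranged: !5 = 44.
Total: 56 × 44 = 2464.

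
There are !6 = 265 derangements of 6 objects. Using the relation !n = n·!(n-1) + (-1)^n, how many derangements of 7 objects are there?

1854

!7 = 7·265 - 1 = 1854.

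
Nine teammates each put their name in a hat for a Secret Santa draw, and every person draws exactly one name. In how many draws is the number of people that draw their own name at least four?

6883

Sum C(9,i)·!(9-i) for i = 4..9:
  i=4: C(9,4)·!5 = 126·44 = 5544
  i=5: C(9,5)·!4 = 126·9 = 1134
  i=6: C(9,6)·!3 = 84·2 = 168
  i=7: C(9,7)·!2 = 36·1 = 36
  i=8: C(9,8)·!1 = 9·0 = 0
  i=9: C(9,9)·!0 = 1·1 = 1
Total = 6883.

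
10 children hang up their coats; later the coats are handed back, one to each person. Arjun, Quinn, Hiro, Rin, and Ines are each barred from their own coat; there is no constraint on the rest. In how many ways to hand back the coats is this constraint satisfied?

2170680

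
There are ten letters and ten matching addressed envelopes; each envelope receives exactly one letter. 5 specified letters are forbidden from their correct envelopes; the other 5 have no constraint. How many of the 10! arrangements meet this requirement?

Inclusion-exclusion on the 5 forbidden self-matches:
Σ_{j=0}^{5} (-1)^j C(5,j)(10-j)!
= C(5,0)·10! - C(5,1)·9! + C(5,2)·8! - C(5,3)·7! + C(5,4)·6! - C(5,5)·5!
= 3628800 - 1814400 + 403200 - 50400 + 3600 - 120
= 2170680

2170680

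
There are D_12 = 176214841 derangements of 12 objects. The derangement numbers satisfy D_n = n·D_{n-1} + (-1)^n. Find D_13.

D_13 = 13·176214841 - 1 = 2290792932.

2290792932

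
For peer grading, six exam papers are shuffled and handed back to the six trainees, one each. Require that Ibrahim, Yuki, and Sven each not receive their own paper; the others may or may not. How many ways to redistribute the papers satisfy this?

426

Inclusion-exclusion on the 3 forbidden self-matches:
Σ_{j=0}^{3} (-1)^j C(3,j)(6-j)!
= C(3,0)·6! - C(3,1)·5! + C(3,2)·4! - C(3,3)·3!
= 720 - 360 + 72 - 6
= 426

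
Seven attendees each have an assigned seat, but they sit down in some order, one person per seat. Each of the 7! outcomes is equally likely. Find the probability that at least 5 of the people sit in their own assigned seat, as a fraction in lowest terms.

11/2520

Favorable outcomes: Σ_{i≥5} C(7,i)·!(7-i) = 21·1 + 7·0 + 1·1 = 22.
Total outcomes: 7! = 5040.
Probability = 22/5040 = 11/2520.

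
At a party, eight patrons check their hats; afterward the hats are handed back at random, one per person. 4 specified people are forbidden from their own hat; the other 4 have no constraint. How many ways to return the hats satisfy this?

Let A_j be the event that the j-th constrained one is fixed. By inclusion-exclusion over the 4 events:
Σ_{j=0}^{4} (-1)^j C(4,j)(8-j)!
= C(4,0)·8! - C(4,1)·7! + C(4,2)·6! - C(4,3)·5! + C(4,4)·4!
= 40320 - 20160 + 4320 - 480 + 24
= 24024

24024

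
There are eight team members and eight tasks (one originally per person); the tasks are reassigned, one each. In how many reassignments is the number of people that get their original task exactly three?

Pick the 3 fixed positions: C(8,3) = 56 ways.
The other 5 form a derangement: !5 = 44.
Total: 56 × 44 = 2464.

2464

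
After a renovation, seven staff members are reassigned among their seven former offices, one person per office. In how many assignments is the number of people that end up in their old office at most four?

5018

# with exactly i fixed is C(7,i)·!(7-i); sum over i=0..4:
  i=0: C(7,0)·!7 = 1·1854 = 1854
  i=1: C(7,1)·!6 = 7·265 = 1855
  i=2: C(7,2)·!5 = 21·44 = 924
  i=3: C(7,3)·!4 = 35·9 = 315
  i=4: C(7,4)·!3 = 35·2 = 70
Total = 5018.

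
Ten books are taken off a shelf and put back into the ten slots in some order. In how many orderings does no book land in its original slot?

1334961

The subfactorial !10 = [10!/e] (nearest integer).
10! = 3628800, and 3628800/e ≈ 1334960.92, so !10 = 1334961.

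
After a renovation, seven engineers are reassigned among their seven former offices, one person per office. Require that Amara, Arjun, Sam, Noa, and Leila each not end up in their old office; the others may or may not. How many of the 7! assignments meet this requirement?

2428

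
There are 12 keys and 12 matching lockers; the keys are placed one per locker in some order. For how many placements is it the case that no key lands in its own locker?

176214841

!12 is the nearest integer to 12!/e.
12! = 479001600, and 479001600/e ≈ 176214840.93, so !12 = 176214841.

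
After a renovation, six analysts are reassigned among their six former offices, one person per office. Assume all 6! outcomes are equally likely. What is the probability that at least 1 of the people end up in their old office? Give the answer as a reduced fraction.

Favorable outcomes: Σ_{i≥1} C(6,i)·!(6-i) = 6·44 + 15·9 + 20·2 + 15·1 + 6·0 + 1·1 = 455.
Total outcomes: 6! = 720.
Probability = 455/720 = 91/144.

91/144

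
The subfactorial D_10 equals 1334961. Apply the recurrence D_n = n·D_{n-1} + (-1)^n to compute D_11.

D_11 = 11·1334961 - 1 = 14684570.

14684570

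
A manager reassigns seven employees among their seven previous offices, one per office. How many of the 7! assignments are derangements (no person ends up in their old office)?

Use !n = (n-1)(!(n-1) + !(n-2)).
!7 = 6·(265 + 44) = 6·309 = 1854

1854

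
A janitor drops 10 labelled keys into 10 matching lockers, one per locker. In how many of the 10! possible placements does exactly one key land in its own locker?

Choose which one of the 10 is fixed: C(10,1) = 10.
The other 9 form a derangement: !9 = 133496.
Total: 10 × 133496 = 1334960.

1334960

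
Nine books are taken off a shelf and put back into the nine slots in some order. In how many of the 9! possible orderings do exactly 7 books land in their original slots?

36

Pick the 7 fixed positions: C(9,7) = 36 ways.
The other 2 form a derangement: !2 = 1.
Total: 36 × 1 = 36.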